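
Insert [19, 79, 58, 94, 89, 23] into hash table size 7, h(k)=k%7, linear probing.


Insert 19: h=5 -> slot 5
Insert 79: h=2 -> slot 2
Insert 58: h=2, 1 probes -> slot 3
Insert 94: h=3, 1 probes -> slot 4
Insert 89: h=5, 1 probes -> slot 6
Insert 23: h=2, 5 probes -> slot 0

Table: [23, None, 79, 58, 94, 19, 89]


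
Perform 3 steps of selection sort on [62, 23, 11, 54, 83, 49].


Initial: [62, 23, 11, 54, 83, 49]
Step 1: min=11 at 2
  Swap: [11, 23, 62, 54, 83, 49]
Step 2: min=23 at 1
  Swap: [11, 23, 62, 54, 83, 49]
Step 3: min=49 at 5
  Swap: [11, 23, 49, 54, 83, 62]

After 3 steps: [11, 23, 49, 54, 83, 62]


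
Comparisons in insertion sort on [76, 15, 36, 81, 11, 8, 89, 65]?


Algorithm: insertion sort
Input: [76, 15, 36, 81, 11, 8, 89, 65]
Sorted: [8, 11, 15, 36, 65, 76, 81, 89]

18


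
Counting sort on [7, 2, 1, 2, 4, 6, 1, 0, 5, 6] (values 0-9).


Input: [7, 2, 1, 2, 4, 6, 1, 0, 5, 6]
Counts: [1, 2, 2, 0, 1, 1, 2, 1, 0, 0]

Sorted: [0, 1, 1, 2, 2, 4, 5, 6, 6, 7]


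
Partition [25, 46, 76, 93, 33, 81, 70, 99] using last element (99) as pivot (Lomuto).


Pivot: 99
  25 <= 99: advance i (no swap)
  46 <= 99: advance i (no swap)
  76 <= 99: advance i (no swap)
  93 <= 99: advance i (no swap)
  33 <= 99: advance i (no swap)
  81 <= 99: advance i (no swap)
  70 <= 99: advance i (no swap)
Place pivot at 7: [25, 46, 76, 93, 33, 81, 70, 99]

Partitioned: [25, 46, 76, 93, 33, 81, 70, 99]


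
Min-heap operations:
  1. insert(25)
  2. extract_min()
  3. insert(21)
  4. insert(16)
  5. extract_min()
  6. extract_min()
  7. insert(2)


insert(25) -> [25]
extract_min()->25, []
insert(21) -> [21]
insert(16) -> [16, 21]
extract_min()->16, [21]
extract_min()->21, []
insert(2) -> [2]

Final heap: [2]


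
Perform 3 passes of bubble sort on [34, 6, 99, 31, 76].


Initial: [34, 6, 99, 31, 76]
Pass 1: [6, 34, 31, 76, 99] (3 swaps)
Pass 2: [6, 31, 34, 76, 99] (1 swaps)
Pass 3: [6, 31, 34, 76, 99] (0 swaps)

After 3 passes: [6, 31, 34, 76, 99]


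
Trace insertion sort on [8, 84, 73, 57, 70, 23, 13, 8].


Initial: [8, 84, 73, 57, 70, 23, 13, 8]
Insert 84: [8, 84, 73, 57, 70, 23, 13, 8]
Insert 73: [8, 73, 84, 57, 70, 23, 13, 8]
Insert 57: [8, 57, 73, 84, 70, 23, 13, 8]
Insert 70: [8, 57, 70, 73, 84, 23, 13, 8]
Insert 23: [8, 23, 57, 70, 73, 84, 13, 8]
Insert 13: [8, 13, 23, 57, 70, 73, 84, 8]
Insert 8: [8, 8, 13, 23, 57, 70, 73, 84]

Sorted: [8, 8, 13, 23, 57, 70, 73, 84]


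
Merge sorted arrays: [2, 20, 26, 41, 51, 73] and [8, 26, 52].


Take 2 from A
Take 8 from B
Take 20 from A
Take 26 from A
Take 26 from B
Take 41 from A
Take 51 from A
Take 52 from B

Merged: [2, 8, 20, 26, 26, 41, 51, 52, 73]


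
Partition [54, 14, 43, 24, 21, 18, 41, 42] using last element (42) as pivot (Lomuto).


Pivot: 42
  14 <= 42: swap -> [14, 54, 43, 24, 21, 18, 41, 42]
  24 <= 42: swap -> [14, 24, 43, 54, 21, 18, 41, 42]
  21 <= 42: swap -> [14, 24, 21, 54, 43, 18, 41, 42]
  18 <= 42: swap -> [14, 24, 21, 18, 43, 54, 41, 42]
  41 <= 42: swap -> [14, 24, 21, 18, 41, 54, 43, 42]
Place pivot at 5: [14, 24, 21, 18, 41, 42, 43, 54]

Partitioned: [14, 24, 21, 18, 41, 42, 43, 54]


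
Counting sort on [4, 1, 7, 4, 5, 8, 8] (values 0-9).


Input: [4, 1, 7, 4, 5, 8, 8]
Counts: [0, 1, 0, 0, 2, 1, 0, 1, 2, 0]

Sorted: [1, 4, 4, 5, 7, 8, 8]


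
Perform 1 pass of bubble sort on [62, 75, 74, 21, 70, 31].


Initial: [62, 75, 74, 21, 70, 31]
Pass 1: [62, 74, 21, 70, 31, 75] (4 swaps)

After 1 pass: [62, 74, 21, 70, 31, 75]


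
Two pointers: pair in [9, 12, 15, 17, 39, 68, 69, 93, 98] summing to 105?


lo=0(9)+hi=8(98)=107
lo=0(9)+hi=7(93)=102
lo=1(12)+hi=7(93)=105

Yes: 12+93=105


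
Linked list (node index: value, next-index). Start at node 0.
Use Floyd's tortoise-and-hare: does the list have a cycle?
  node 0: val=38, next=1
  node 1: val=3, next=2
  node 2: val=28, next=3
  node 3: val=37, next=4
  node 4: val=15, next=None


Floyd's tortoise (slow, +1) and hare (fast, +2):
  init: slow=0, fast=0
  step 1: slow=1, fast=2
  step 2: slow=2, fast=4
  step 3: fast -> None, no cycle

Cycle: no


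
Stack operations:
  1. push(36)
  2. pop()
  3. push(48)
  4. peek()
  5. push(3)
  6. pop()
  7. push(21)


push(36) -> [36]
pop()->36, []
push(48) -> [48]
peek()->48
push(3) -> [48, 3]
pop()->3, [48]
push(21) -> [48, 21]

Final stack: [48, 21]


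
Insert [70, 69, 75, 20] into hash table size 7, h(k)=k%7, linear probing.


Insert 70: h=0 -> slot 0
Insert 69: h=6 -> slot 6
Insert 75: h=5 -> slot 5
Insert 20: h=6, 2 probes -> slot 1

Table: [70, 20, None, None, None, 75, 69]


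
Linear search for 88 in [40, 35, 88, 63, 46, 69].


i=0: 40!=88
i=1: 35!=88
i=2: 88==88 found!

Found at 2, 3 comps


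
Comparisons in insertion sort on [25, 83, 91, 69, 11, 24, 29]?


Algorithm: insertion sort
Input: [25, 83, 91, 69, 11, 24, 29]
Sorted: [11, 24, 25, 29, 69, 83, 91]

18


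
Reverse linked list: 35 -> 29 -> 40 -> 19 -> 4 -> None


Step 1: curr=35, set curr.next=prev(None) | reversed so far: 35
Step 2: curr=29, set curr.next=prev(35) | reversed so far: 29 -> 35
Step 3: curr=40, set curr.next=prev(29) | reversed so far: 40 -> 29 -> 35
Step 4: curr=19, set curr.next=prev(40) | reversed so far: 19 -> 40 -> 29 -> 35
Step 5: curr=4, set curr.next=prev(19) | reversed so far: 4 -> 19 -> 40 -> 29 -> 35

4 -> 19 -> 40 -> 29 -> 35 -> None


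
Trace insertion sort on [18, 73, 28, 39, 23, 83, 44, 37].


Initial: [18, 73, 28, 39, 23, 83, 44, 37]
Insert 73: [18, 73, 28, 39, 23, 83, 44, 37]
Insert 28: [18, 28, 73, 39, 23, 83, 44, 37]
Insert 39: [18, 28, 39, 73, 23, 83, 44, 37]
Insert 23: [18, 23, 28, 39, 73, 83, 44, 37]
Insert 83: [18, 23, 28, 39, 73, 83, 44, 37]
Insert 44: [18, 23, 28, 39, 44, 73, 83, 37]
Insert 37: [18, 23, 28, 37, 39, 44, 73, 83]

Sorted: [18, 23, 28, 37, 39, 44, 73, 83]


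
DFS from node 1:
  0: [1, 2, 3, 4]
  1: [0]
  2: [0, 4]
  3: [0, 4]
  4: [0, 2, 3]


Visit 1, push [0]
Visit 0, push [4, 3, 2]
Visit 2, push [4]
Visit 4, push [3]
Visit 3, push []

DFS order: [1, 0, 2, 4, 3]


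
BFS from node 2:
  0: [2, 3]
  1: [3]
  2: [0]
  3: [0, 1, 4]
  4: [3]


Visit 2, enqueue [0]
Visit 0, enqueue [3]
Visit 3, enqueue [1, 4]
Visit 1, enqueue []
Visit 4, enqueue []

BFS order: [2, 0, 3, 1, 4]


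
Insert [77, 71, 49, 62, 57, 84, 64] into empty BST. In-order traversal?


Insert 77: root
Insert 71: L from 77
Insert 49: L from 77 -> L from 71
Insert 62: L from 77 -> L from 71 -> R from 49
Insert 57: L from 77 -> L from 71 -> R from 49 -> L from 62
Insert 84: R from 77
Insert 64: L from 77 -> L from 71 -> R from 49 -> R from 62

In-order: [49, 57, 62, 64, 71, 77, 84]


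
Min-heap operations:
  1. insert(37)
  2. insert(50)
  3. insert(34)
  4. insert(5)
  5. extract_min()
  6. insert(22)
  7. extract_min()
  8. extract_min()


insert(37) -> [37]
insert(50) -> [37, 50]
insert(34) -> [34, 50, 37]
insert(5) -> [5, 34, 37, 50]
extract_min()->5, [34, 50, 37]
insert(22) -> [22, 34, 37, 50]
extract_min()->22, [34, 50, 37]
extract_min()->34, [37, 50]

Final heap: [37, 50]


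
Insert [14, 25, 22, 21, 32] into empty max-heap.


Insert 14: [14]
Insert 25: [25, 14]
Insert 22: [25, 14, 22]
Insert 21: [25, 21, 22, 14]
Insert 32: [32, 25, 22, 14, 21]

Final heap: [32, 25, 22, 14, 21]


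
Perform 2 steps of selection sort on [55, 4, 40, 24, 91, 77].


Initial: [55, 4, 40, 24, 91, 77]
Step 1: min=4 at 1
  Swap: [4, 55, 40, 24, 91, 77]
Step 2: min=24 at 3
  Swap: [4, 24, 40, 55, 91, 77]

After 2 steps: [4, 24, 40, 55, 91, 77]


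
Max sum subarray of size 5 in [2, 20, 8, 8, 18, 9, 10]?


[0:5]: 56
[1:6]: 63
[2:7]: 53

Max: 63 at [1:6]


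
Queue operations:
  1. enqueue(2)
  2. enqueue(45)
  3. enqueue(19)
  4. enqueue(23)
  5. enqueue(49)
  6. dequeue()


enqueue(2) -> [2]
enqueue(45) -> [2, 45]
enqueue(19) -> [2, 45, 19]
enqueue(23) -> [2, 45, 19, 23]
enqueue(49) -> [2, 45, 19, 23, 49]
dequeue()->2, [45, 19, 23, 49]

Final queue: [45, 19, 23, 49]


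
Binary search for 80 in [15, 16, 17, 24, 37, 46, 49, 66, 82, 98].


Step 1: lo=0, hi=9, mid=4, val=37
Step 2: lo=5, hi=9, mid=7, val=66
Step 3: lo=8, hi=9, mid=8, val=82

Not found


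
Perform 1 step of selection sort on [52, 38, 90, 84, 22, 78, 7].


Initial: [52, 38, 90, 84, 22, 78, 7]
Step 1: min=7 at 6
  Swap: [7, 38, 90, 84, 22, 78, 52]

After 1 step: [7, 38, 90, 84, 22, 78, 52]


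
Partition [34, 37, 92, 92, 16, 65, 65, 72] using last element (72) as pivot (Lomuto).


Pivot: 72
  34 <= 72: advance i (no swap)
  37 <= 72: advance i (no swap)
  16 <= 72: swap -> [34, 37, 16, 92, 92, 65, 65, 72]
  65 <= 72: swap -> [34, 37, 16, 65, 92, 92, 65, 72]
  65 <= 72: swap -> [34, 37, 16, 65, 65, 92, 92, 72]
Place pivot at 5: [34, 37, 16, 65, 65, 72, 92, 92]

Partitioned: [34, 37, 16, 65, 65, 72, 92, 92]


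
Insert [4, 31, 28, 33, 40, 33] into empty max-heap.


Insert 4: [4]
Insert 31: [31, 4]
Insert 28: [31, 4, 28]
Insert 33: [33, 31, 28, 4]
Insert 40: [40, 33, 28, 4, 31]
Insert 33: [40, 33, 33, 4, 31, 28]

Final heap: [40, 33, 33, 4, 31, 28]


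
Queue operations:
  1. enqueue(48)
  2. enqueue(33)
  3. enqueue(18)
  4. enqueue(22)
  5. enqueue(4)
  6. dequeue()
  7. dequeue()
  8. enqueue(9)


enqueue(48) -> [48]
enqueue(33) -> [48, 33]
enqueue(18) -> [48, 33, 18]
enqueue(22) -> [48, 33, 18, 22]
enqueue(4) -> [48, 33, 18, 22, 4]
dequeue()->48, [33, 18, 22, 4]
dequeue()->33, [18, 22, 4]
enqueue(9) -> [18, 22, 4, 9]

Final queue: [18, 22, 4, 9]


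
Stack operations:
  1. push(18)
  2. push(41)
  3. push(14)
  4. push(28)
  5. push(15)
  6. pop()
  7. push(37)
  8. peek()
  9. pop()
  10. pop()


push(18) -> [18]
push(41) -> [18, 41]
push(14) -> [18, 41, 14]
push(28) -> [18, 41, 14, 28]
push(15) -> [18, 41, 14, 28, 15]
pop()->15, [18, 41, 14, 28]
push(37) -> [18, 41, 14, 28, 37]
peek()->37
pop()->37, [18, 41, 14, 28]
pop()->28, [18, 41, 14]

Final stack: [18, 41, 14]


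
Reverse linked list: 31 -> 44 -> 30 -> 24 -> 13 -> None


Step 1: curr=31, set curr.next=prev(None) | reversed so far: 31
Step 2: curr=44, set curr.next=prev(31) | reversed so far: 44 -> 31
Step 3: curr=30, set curr.next=prev(44) | reversed so far: 30 -> 44 -> 31
Step 4: curr=24, set curr.next=prev(30) | reversed so far: 24 -> 30 -> 44 -> 31
Step 5: curr=13, set curr.next=prev(24) | reversed so far: 13 -> 24 -> 30 -> 44 -> 31

13 -> 24 -> 30 -> 44 -> 31 -> None


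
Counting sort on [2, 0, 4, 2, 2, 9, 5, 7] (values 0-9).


Input: [2, 0, 4, 2, 2, 9, 5, 7]
Counts: [1, 0, 3, 0, 1, 1, 0, 1, 0, 1]

Sorted: [0, 2, 2, 2, 4, 5, 7, 9]


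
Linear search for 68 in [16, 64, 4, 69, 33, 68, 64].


i=0: 16!=68
i=1: 64!=68
i=2: 4!=68
i=3: 69!=68
i=4: 33!=68
i=5: 68==68 found!

Found at 5, 6 comps


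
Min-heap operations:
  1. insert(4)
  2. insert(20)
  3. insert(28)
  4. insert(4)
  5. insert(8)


insert(4) -> [4]
insert(20) -> [4, 20]
insert(28) -> [4, 20, 28]
insert(4) -> [4, 4, 28, 20]
insert(8) -> [4, 4, 28, 20, 8]

Final heap: [4, 4, 28, 20, 8]


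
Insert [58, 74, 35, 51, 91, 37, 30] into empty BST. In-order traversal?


Insert 58: root
Insert 74: R from 58
Insert 35: L from 58
Insert 51: L from 58 -> R from 35
Insert 91: R from 58 -> R from 74
Insert 37: L from 58 -> R from 35 -> L from 51
Insert 30: L from 58 -> L from 35

In-order: [30, 35, 37, 51, 58, 74, 91]


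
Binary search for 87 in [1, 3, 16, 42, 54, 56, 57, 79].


Step 1: lo=0, hi=7, mid=3, val=42
Step 2: lo=4, hi=7, mid=5, val=56
Step 3: lo=6, hi=7, mid=6, val=57
Step 4: lo=7, hi=7, mid=7, val=79

Not found


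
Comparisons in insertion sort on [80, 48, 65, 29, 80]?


Algorithm: insertion sort
Input: [80, 48, 65, 29, 80]
Sorted: [29, 48, 65, 80, 80]

7


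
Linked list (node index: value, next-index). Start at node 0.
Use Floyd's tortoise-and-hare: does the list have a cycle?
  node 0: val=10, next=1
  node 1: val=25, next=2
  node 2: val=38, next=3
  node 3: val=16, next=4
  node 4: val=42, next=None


Floyd's tortoise (slow, +1) and hare (fast, +2):
  init: slow=0, fast=0
  step 1: slow=1, fast=2
  step 2: slow=2, fast=4
  step 3: fast -> None, no cycle

Cycle: no


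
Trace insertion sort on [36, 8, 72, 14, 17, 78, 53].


Initial: [36, 8, 72, 14, 17, 78, 53]
Insert 8: [8, 36, 72, 14, 17, 78, 53]
Insert 72: [8, 36, 72, 14, 17, 78, 53]
Insert 14: [8, 14, 36, 72, 17, 78, 53]
Insert 17: [8, 14, 17, 36, 72, 78, 53]
Insert 78: [8, 14, 17, 36, 72, 78, 53]
Insert 53: [8, 14, 17, 36, 53, 72, 78]

Sorted: [8, 14, 17, 36, 53, 72, 78]


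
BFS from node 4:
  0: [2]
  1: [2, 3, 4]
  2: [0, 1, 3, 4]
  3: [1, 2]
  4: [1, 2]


Visit 4, enqueue [1, 2]
Visit 1, enqueue [3]
Visit 2, enqueue [0]
Visit 3, enqueue []
Visit 0, enqueue []

BFS order: [4, 1, 2, 3, 0]


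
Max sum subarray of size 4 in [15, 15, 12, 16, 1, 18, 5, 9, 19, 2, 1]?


[0:4]: 58
[1:5]: 44
[2:6]: 47
[3:7]: 40
[4:8]: 33
[5:9]: 51
[6:10]: 35
[7:11]: 31

Max: 58 at [0:4]


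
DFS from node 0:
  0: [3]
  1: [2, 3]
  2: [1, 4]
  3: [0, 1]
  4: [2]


Visit 0, push [3]
Visit 3, push [1]
Visit 1, push [2]
Visit 2, push [4]
Visit 4, push []

DFS order: [0, 3, 1, 2, 4]


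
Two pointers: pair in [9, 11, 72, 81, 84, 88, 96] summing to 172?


lo=0(9)+hi=6(96)=105
lo=1(11)+hi=6(96)=107
lo=2(72)+hi=6(96)=168
lo=3(81)+hi=6(96)=177
lo=3(81)+hi=5(88)=169
lo=4(84)+hi=5(88)=172

Yes: 84+88=172


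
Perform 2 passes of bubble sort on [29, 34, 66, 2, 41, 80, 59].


Initial: [29, 34, 66, 2, 41, 80, 59]
Pass 1: [29, 34, 2, 41, 66, 59, 80] (3 swaps)
Pass 2: [29, 2, 34, 41, 59, 66, 80] (2 swaps)

After 2 passes: [29, 2, 34, 41, 59, 66, 80]


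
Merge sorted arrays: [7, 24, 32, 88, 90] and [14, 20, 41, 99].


Take 7 from A
Take 14 from B
Take 20 from B
Take 24 from A
Take 32 from A
Take 41 from B
Take 88 from A
Take 90 from A

Merged: [7, 14, 20, 24, 32, 41, 88, 90, 99]


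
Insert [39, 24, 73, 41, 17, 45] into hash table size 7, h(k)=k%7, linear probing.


Insert 39: h=4 -> slot 4
Insert 24: h=3 -> slot 3
Insert 73: h=3, 2 probes -> slot 5
Insert 41: h=6 -> slot 6
Insert 17: h=3, 4 probes -> slot 0
Insert 45: h=3, 5 probes -> slot 1

Table: [17, 45, None, 24, 39, 73, 41]


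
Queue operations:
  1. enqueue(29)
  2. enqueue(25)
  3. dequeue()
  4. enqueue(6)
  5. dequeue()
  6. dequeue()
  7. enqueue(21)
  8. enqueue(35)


enqueue(29) -> [29]
enqueue(25) -> [29, 25]
dequeue()->29, [25]
enqueue(6) -> [25, 6]
dequeue()->25, [6]
dequeue()->6, []
enqueue(21) -> [21]
enqueue(35) -> [21, 35]

Final queue: [21, 35]


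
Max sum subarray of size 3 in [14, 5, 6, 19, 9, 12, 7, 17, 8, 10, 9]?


[0:3]: 25
[1:4]: 30
[2:5]: 34
[3:6]: 40
[4:7]: 28
[5:8]: 36
[6:9]: 32
[7:10]: 35
[8:11]: 27

Max: 40 at [3:6]


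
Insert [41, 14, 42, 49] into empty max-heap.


Insert 41: [41]
Insert 14: [41, 14]
Insert 42: [42, 14, 41]
Insert 49: [49, 42, 41, 14]

Final heap: [49, 42, 41, 14]


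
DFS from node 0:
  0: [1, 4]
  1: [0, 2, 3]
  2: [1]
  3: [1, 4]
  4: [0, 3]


Visit 0, push [4, 1]
Visit 1, push [3, 2]
Visit 2, push []
Visit 3, push [4]
Visit 4, push []

DFS order: [0, 1, 2, 3, 4]


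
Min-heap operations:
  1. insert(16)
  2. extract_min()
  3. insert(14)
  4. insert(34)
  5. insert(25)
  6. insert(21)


insert(16) -> [16]
extract_min()->16, []
insert(14) -> [14]
insert(34) -> [14, 34]
insert(25) -> [14, 34, 25]
insert(21) -> [14, 21, 25, 34]

Final heap: [14, 21, 25, 34]


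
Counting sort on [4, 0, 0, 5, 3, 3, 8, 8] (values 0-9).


Input: [4, 0, 0, 5, 3, 3, 8, 8]
Counts: [2, 0, 0, 2, 1, 1, 0, 0, 2, 0]

Sorted: [0, 0, 3, 3, 4, 5, 8, 8]


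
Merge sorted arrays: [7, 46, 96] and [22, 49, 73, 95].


Take 7 from A
Take 22 from B
Take 46 from A
Take 49 from B
Take 73 from B
Take 95 from B

Merged: [7, 22, 46, 49, 73, 95, 96]


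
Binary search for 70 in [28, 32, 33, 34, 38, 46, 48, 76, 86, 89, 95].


Step 1: lo=0, hi=10, mid=5, val=46
Step 2: lo=6, hi=10, mid=8, val=86
Step 3: lo=6, hi=7, mid=6, val=48
Step 4: lo=7, hi=7, mid=7, val=76

Not found


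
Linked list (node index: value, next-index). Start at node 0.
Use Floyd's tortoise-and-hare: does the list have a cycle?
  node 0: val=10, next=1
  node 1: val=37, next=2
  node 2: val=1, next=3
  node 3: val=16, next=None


Floyd's tortoise (slow, +1) and hare (fast, +2):
  init: slow=0, fast=0
  step 1: slow=1, fast=2
  step 2: fast 2->3->None, no cycle

Cycle: no


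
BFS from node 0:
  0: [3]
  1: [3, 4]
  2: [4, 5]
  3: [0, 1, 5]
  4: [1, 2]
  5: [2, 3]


Visit 0, enqueue [3]
Visit 3, enqueue [1, 5]
Visit 1, enqueue [4]
Visit 5, enqueue [2]
Visit 4, enqueue []
Visit 2, enqueue []

BFS order: [0, 3, 1, 5, 4, 2]


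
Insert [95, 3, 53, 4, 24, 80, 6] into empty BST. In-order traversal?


Insert 95: root
Insert 3: L from 95
Insert 53: L from 95 -> R from 3
Insert 4: L from 95 -> R from 3 -> L from 53
Insert 24: L from 95 -> R from 3 -> L from 53 -> R from 4
Insert 80: L from 95 -> R from 3 -> R from 53
Insert 6: L from 95 -> R from 3 -> L from 53 -> R from 4 -> L from 24

In-order: [3, 4, 6, 24, 53, 80, 95]


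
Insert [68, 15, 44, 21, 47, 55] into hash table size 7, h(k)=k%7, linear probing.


Insert 68: h=5 -> slot 5
Insert 15: h=1 -> slot 1
Insert 44: h=2 -> slot 2
Insert 21: h=0 -> slot 0
Insert 47: h=5, 1 probes -> slot 6
Insert 55: h=6, 4 probes -> slot 3

Table: [21, 15, 44, 55, None, 68, 47]


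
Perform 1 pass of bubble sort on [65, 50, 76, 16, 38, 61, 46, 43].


Initial: [65, 50, 76, 16, 38, 61, 46, 43]
Pass 1: [50, 65, 16, 38, 61, 46, 43, 76] (6 swaps)

After 1 pass: [50, 65, 16, 38, 61, 46, 43, 76]


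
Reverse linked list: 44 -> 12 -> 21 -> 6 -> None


Step 1: curr=44, set curr.next=prev(None) | reversed so far: 44
Step 2: curr=12, set curr.next=prev(44) | reversed so far: 12 -> 44
Step 3: curr=21, set curr.next=prev(12) | reversed so far: 21 -> 12 -> 44
Step 4: curr=6, set curr.next=prev(21) | reversed so far: 6 -> 21 -> 12 -> 44

6 -> 21 -> 12 -> 44 -> None


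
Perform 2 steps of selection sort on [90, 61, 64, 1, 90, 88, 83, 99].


Initial: [90, 61, 64, 1, 90, 88, 83, 99]
Step 1: min=1 at 3
  Swap: [1, 61, 64, 90, 90, 88, 83, 99]
Step 2: min=61 at 1
  Swap: [1, 61, 64, 90, 90, 88, 83, 99]

After 2 steps: [1, 61, 64, 90, 90, 88, 83, 99]


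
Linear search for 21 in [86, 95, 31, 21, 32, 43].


i=0: 86!=21
i=1: 95!=21
i=2: 31!=21
i=3: 21==21 found!

Found at 3, 4 comps


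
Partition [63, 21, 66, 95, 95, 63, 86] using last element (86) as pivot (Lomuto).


Pivot: 86
  63 <= 86: advance i (no swap)
  21 <= 86: advance i (no swap)
  66 <= 86: advance i (no swap)
  63 <= 86: swap -> [63, 21, 66, 63, 95, 95, 86]
Place pivot at 4: [63, 21, 66, 63, 86, 95, 95]

Partitioned: [63, 21, 66, 63, 86, 95, 95]


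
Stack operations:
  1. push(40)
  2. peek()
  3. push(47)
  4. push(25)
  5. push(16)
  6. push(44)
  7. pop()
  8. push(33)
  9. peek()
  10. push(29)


push(40) -> [40]
peek()->40
push(47) -> [40, 47]
push(25) -> [40, 47, 25]
push(16) -> [40, 47, 25, 16]
push(44) -> [40, 47, 25, 16, 44]
pop()->44, [40, 47, 25, 16]
push(33) -> [40, 47, 25, 16, 33]
peek()->33
push(29) -> [40, 47, 25, 16, 33, 29]

Final stack: [40, 47, 25, 16, 33, 29]


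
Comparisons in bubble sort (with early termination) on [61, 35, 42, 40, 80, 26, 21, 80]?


Algorithm: bubble sort (with early termination)
Input: [61, 35, 42, 40, 80, 26, 21, 80]
Sorted: [21, 26, 35, 40, 42, 61, 80, 80]

28


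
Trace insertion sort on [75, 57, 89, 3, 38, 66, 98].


Initial: [75, 57, 89, 3, 38, 66, 98]
Insert 57: [57, 75, 89, 3, 38, 66, 98]
Insert 89: [57, 75, 89, 3, 38, 66, 98]
Insert 3: [3, 57, 75, 89, 38, 66, 98]
Insert 38: [3, 38, 57, 75, 89, 66, 98]
Insert 66: [3, 38, 57, 66, 75, 89, 98]
Insert 98: [3, 38, 57, 66, 75, 89, 98]

Sorted: [3, 38, 57, 66, 75, 89, 98]


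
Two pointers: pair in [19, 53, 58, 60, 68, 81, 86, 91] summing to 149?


lo=0(19)+hi=7(91)=110
lo=1(53)+hi=7(91)=144
lo=2(58)+hi=7(91)=149

Yes: 58+91=149


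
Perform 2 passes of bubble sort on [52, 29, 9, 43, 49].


Initial: [52, 29, 9, 43, 49]
Pass 1: [29, 9, 43, 49, 52] (4 swaps)
Pass 2: [9, 29, 43, 49, 52] (1 swaps)

After 2 passes: [9, 29, 43, 49, 52]


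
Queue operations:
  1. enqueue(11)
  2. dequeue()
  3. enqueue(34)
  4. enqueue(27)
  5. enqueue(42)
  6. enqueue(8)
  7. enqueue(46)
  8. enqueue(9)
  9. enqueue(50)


enqueue(11) -> [11]
dequeue()->11, []
enqueue(34) -> [34]
enqueue(27) -> [34, 27]
enqueue(42) -> [34, 27, 42]
enqueue(8) -> [34, 27, 42, 8]
enqueue(46) -> [34, 27, 42, 8, 46]
enqueue(9) -> [34, 27, 42, 8, 46, 9]
enqueue(50) -> [34, 27, 42, 8, 46, 9, 50]

Final queue: [34, 27, 42, 8, 46, 9, 50]


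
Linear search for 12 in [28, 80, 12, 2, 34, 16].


i=0: 28!=12
i=1: 80!=12
i=2: 12==12 found!

Found at 2, 3 comps


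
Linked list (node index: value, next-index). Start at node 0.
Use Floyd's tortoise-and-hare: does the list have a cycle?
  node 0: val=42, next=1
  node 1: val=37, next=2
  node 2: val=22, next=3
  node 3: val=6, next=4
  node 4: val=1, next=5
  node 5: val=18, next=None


Floyd's tortoise (slow, +1) and hare (fast, +2):
  init: slow=0, fast=0
  step 1: slow=1, fast=2
  step 2: slow=2, fast=4
  step 3: fast 4->5->None, no cycle

Cycle: no


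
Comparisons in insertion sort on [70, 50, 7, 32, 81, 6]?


Algorithm: insertion sort
Input: [70, 50, 7, 32, 81, 6]
Sorted: [6, 7, 32, 50, 70, 81]

12


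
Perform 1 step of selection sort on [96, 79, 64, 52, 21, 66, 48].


Initial: [96, 79, 64, 52, 21, 66, 48]
Step 1: min=21 at 4
  Swap: [21, 79, 64, 52, 96, 66, 48]

After 1 step: [21, 79, 64, 52, 96, 66, 48]


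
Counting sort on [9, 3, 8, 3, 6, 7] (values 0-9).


Input: [9, 3, 8, 3, 6, 7]
Counts: [0, 0, 0, 2, 0, 0, 1, 1, 1, 1]

Sorted: [3, 3, 6, 7, 8, 9]


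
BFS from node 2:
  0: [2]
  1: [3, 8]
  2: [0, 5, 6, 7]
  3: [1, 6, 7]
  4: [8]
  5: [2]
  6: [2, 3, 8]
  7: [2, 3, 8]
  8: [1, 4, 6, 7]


Visit 2, enqueue [0, 5, 6, 7]
Visit 0, enqueue []
Visit 5, enqueue []
Visit 6, enqueue [3, 8]
Visit 7, enqueue []
Visit 3, enqueue [1]
Visit 8, enqueue [4]
Visit 1, enqueue []
Visit 4, enqueue []

BFS order: [2, 0, 5, 6, 7, 3, 8, 1, 4]


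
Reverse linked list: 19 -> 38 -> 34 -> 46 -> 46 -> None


Step 1: curr=19, set curr.next=prev(None) | reversed so far: 19
Step 2: curr=38, set curr.next=prev(19) | reversed so far: 38 -> 19
Step 3: curr=34, set curr.next=prev(38) | reversed so far: 34 -> 38 -> 19
Step 4: curr=46, set curr.next=prev(34) | reversed so far: 46 -> 34 -> 38 -> 19
Step 5: curr=46, set curr.next=prev(46) | reversed so far: 46 -> 46 -> 34 -> 38 -> 19

46 -> 46 -> 34 -> 38 -> 19 -> None


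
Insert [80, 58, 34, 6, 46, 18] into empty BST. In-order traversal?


Insert 80: root
Insert 58: L from 80
Insert 34: L from 80 -> L from 58
Insert 6: L from 80 -> L from 58 -> L from 34
Insert 46: L from 80 -> L from 58 -> R from 34
Insert 18: L from 80 -> L from 58 -> L from 34 -> R from 6

In-order: [6, 18, 34, 46, 58, 80]


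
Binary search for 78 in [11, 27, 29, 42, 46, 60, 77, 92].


Step 1: lo=0, hi=7, mid=3, val=42
Step 2: lo=4, hi=7, mid=5, val=60
Step 3: lo=6, hi=7, mid=6, val=77
Step 4: lo=7, hi=7, mid=7, val=92

Not found


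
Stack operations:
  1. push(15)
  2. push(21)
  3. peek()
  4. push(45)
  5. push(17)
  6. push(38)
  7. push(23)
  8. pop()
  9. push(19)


push(15) -> [15]
push(21) -> [15, 21]
peek()->21
push(45) -> [15, 21, 45]
push(17) -> [15, 21, 45, 17]
push(38) -> [15, 21, 45, 17, 38]
push(23) -> [15, 21, 45, 17, 38, 23]
pop()->23, [15, 21, 45, 17, 38]
push(19) -> [15, 21, 45, 17, 38, 19]

Final stack: [15, 21, 45, 17, 38, 19]


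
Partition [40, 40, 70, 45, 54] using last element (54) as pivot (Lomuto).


Pivot: 54
  40 <= 54: advance i (no swap)
  40 <= 54: advance i (no swap)
  45 <= 54: swap -> [40, 40, 45, 70, 54]
Place pivot at 3: [40, 40, 45, 54, 70]

Partitioned: [40, 40, 45, 54, 70]


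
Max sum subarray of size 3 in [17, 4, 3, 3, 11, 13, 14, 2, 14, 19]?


[0:3]: 24
[1:4]: 10
[2:5]: 17
[3:6]: 27
[4:7]: 38
[5:8]: 29
[6:9]: 30
[7:10]: 35

Max: 38 at [4:7]


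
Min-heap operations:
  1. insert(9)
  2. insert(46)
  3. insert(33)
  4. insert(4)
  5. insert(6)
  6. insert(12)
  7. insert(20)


insert(9) -> [9]
insert(46) -> [9, 46]
insert(33) -> [9, 46, 33]
insert(4) -> [4, 9, 33, 46]
insert(6) -> [4, 6, 33, 46, 9]
insert(12) -> [4, 6, 12, 46, 9, 33]
insert(20) -> [4, 6, 12, 46, 9, 33, 20]

Final heap: [4, 6, 12, 46, 9, 33, 20]


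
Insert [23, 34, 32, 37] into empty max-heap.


Insert 23: [23]
Insert 34: [34, 23]
Insert 32: [34, 23, 32]
Insert 37: [37, 34, 32, 23]

Final heap: [37, 34, 32, 23]


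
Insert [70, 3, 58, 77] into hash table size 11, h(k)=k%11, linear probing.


Insert 70: h=4 -> slot 4
Insert 3: h=3 -> slot 3
Insert 58: h=3, 2 probes -> slot 5
Insert 77: h=0 -> slot 0

Table: [77, None, None, 3, 70, 58, None, None, None, None, None]


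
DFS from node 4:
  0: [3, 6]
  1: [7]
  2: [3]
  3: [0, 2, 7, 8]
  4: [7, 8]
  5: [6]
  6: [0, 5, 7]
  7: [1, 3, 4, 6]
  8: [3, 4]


Visit 4, push [8, 7]
Visit 7, push [6, 3, 1]
Visit 1, push []
Visit 3, push [8, 2, 0]
Visit 0, push [6]
Visit 6, push [5]
Visit 5, push []
Visit 2, push []
Visit 8, push []

DFS order: [4, 7, 1, 3, 0, 6, 5, 2, 8]


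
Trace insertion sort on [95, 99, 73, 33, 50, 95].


Initial: [95, 99, 73, 33, 50, 95]
Insert 99: [95, 99, 73, 33, 50, 95]
Insert 73: [73, 95, 99, 33, 50, 95]
Insert 33: [33, 73, 95, 99, 50, 95]
Insert 50: [33, 50, 73, 95, 99, 95]
Insert 95: [33, 50, 73, 95, 95, 99]

Sorted: [33, 50, 73, 95, 95, 99]


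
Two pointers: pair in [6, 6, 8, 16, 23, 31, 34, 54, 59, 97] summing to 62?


lo=0(6)+hi=9(97)=103
lo=0(6)+hi=8(59)=65
lo=0(6)+hi=7(54)=60
lo=1(6)+hi=7(54)=60
lo=2(8)+hi=7(54)=62

Yes: 8+54=62


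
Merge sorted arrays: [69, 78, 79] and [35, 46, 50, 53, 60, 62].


Take 35 from B
Take 46 from B
Take 50 from B
Take 53 from B
Take 60 from B
Take 62 from B

Merged: [35, 46, 50, 53, 60, 62, 69, 78, 79]


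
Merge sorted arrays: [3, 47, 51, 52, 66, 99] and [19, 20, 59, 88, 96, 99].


Take 3 from A
Take 19 from B
Take 20 from B
Take 47 from A
Take 51 from A
Take 52 from A
Take 59 from B
Take 66 from A
Take 88 from B
Take 96 from B
Take 99 from A

Merged: [3, 19, 20, 47, 51, 52, 59, 66, 88, 96, 99, 99]


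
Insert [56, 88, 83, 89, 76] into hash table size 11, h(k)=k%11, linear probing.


Insert 56: h=1 -> slot 1
Insert 88: h=0 -> slot 0
Insert 83: h=6 -> slot 6
Insert 89: h=1, 1 probes -> slot 2
Insert 76: h=10 -> slot 10

Table: [88, 56, 89, None, None, None, 83, None, None, None, 76]


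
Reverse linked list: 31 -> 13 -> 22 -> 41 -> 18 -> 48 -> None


Step 1: curr=31, set curr.next=prev(None) | reversed so far: 31
Step 2: curr=13, set curr.next=prev(31) | reversed so far: 13 -> 31
Step 3: curr=22, set curr.next=prev(13) | reversed so far: 22 -> 13 -> 31
Step 4: curr=41, set curr.next=prev(22) | reversed so far: 41 -> 22 -> 13 -> 31
Step 5: curr=18, set curr.next=prev(41) | reversed so far: 18 -> 41 -> 22 -> 13 -> 31
Step 6: curr=48, set curr.next=prev(18) | reversed so far: 48 -> 18 -> 41 -> 22 -> 13 -> 31

48 -> 18 -> 41 -> 22 -> 13 -> 31 -> None


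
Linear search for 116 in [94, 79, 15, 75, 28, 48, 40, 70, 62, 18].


i=0: 94!=116
i=1: 79!=116
i=2: 15!=116
i=3: 75!=116
i=4: 28!=116
i=5: 48!=116
i=6: 40!=116
i=7: 70!=116
i=8: 62!=116
i=9: 18!=116

Not found, 10 comps


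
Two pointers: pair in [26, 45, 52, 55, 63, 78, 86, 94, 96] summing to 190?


lo=0(26)+hi=8(96)=122
lo=1(45)+hi=8(96)=141
lo=2(52)+hi=8(96)=148
lo=3(55)+hi=8(96)=151
lo=4(63)+hi=8(96)=159
lo=5(78)+hi=8(96)=174
lo=6(86)+hi=8(96)=182
lo=7(94)+hi=8(96)=190

Yes: 94+96=190


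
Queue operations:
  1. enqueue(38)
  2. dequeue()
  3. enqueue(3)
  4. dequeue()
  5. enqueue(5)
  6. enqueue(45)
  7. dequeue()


enqueue(38) -> [38]
dequeue()->38, []
enqueue(3) -> [3]
dequeue()->3, []
enqueue(5) -> [5]
enqueue(45) -> [5, 45]
dequeue()->5, [45]

Final queue: [45]


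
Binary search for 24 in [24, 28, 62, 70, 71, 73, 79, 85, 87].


Step 1: lo=0, hi=8, mid=4, val=71
Step 2: lo=0, hi=3, mid=1, val=28
Step 3: lo=0, hi=0, mid=0, val=24

Found at index 0


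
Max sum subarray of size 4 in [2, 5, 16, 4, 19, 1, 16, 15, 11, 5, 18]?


[0:4]: 27
[1:5]: 44
[2:6]: 40
[3:7]: 40
[4:8]: 51
[5:9]: 43
[6:10]: 47
[7:11]: 49

Max: 51 at [4:8]


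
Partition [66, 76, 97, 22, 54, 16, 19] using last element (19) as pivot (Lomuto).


Pivot: 19
  16 <= 19: swap -> [16, 76, 97, 22, 54, 66, 19]
Place pivot at 1: [16, 19, 97, 22, 54, 66, 76]

Partitioned: [16, 19, 97, 22, 54, 66, 76]


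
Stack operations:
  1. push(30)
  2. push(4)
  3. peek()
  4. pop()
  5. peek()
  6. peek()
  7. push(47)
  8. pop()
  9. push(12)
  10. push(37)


push(30) -> [30]
push(4) -> [30, 4]
peek()->4
pop()->4, [30]
peek()->30
peek()->30
push(47) -> [30, 47]
pop()->47, [30]
push(12) -> [30, 12]
push(37) -> [30, 12, 37]

Final stack: [30, 12, 37]


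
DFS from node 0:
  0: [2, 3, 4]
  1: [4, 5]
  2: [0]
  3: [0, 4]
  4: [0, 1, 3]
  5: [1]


Visit 0, push [4, 3, 2]
Visit 2, push []
Visit 3, push [4]
Visit 4, push [1]
Visit 1, push [5]
Visit 5, push []

DFS order: [0, 2, 3, 4, 1, 5]


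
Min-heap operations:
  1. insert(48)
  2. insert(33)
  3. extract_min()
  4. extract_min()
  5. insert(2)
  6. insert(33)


insert(48) -> [48]
insert(33) -> [33, 48]
extract_min()->33, [48]
extract_min()->48, []
insert(2) -> [2]
insert(33) -> [2, 33]

Final heap: [2, 33]


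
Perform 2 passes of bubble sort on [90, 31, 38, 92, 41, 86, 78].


Initial: [90, 31, 38, 92, 41, 86, 78]
Pass 1: [31, 38, 90, 41, 86, 78, 92] (5 swaps)
Pass 2: [31, 38, 41, 86, 78, 90, 92] (3 swaps)

After 2 passes: [31, 38, 41, 86, 78, 90, 92]


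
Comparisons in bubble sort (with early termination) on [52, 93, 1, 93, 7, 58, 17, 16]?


Algorithm: bubble sort (with early termination)
Input: [52, 93, 1, 93, 7, 58, 17, 16]
Sorted: [1, 7, 16, 17, 52, 58, 93, 93]

27


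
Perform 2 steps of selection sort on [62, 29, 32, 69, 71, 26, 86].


Initial: [62, 29, 32, 69, 71, 26, 86]
Step 1: min=26 at 5
  Swap: [26, 29, 32, 69, 71, 62, 86]
Step 2: min=29 at 1
  Swap: [26, 29, 32, 69, 71, 62, 86]

After 2 steps: [26, 29, 32, 69, 71, 62, 86]


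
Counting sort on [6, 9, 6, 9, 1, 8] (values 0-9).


Input: [6, 9, 6, 9, 1, 8]
Counts: [0, 1, 0, 0, 0, 0, 2, 0, 1, 2]

Sorted: [1, 6, 6, 8, 9, 9]


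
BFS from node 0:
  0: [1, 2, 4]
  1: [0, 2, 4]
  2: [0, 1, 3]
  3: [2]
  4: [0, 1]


Visit 0, enqueue [1, 2, 4]
Visit 1, enqueue []
Visit 2, enqueue [3]
Visit 4, enqueue []
Visit 3, enqueue []

BFS order: [0, 1, 2, 4, 3]


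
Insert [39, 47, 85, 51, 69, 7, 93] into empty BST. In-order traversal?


Insert 39: root
Insert 47: R from 39
Insert 85: R from 39 -> R from 47
Insert 51: R from 39 -> R from 47 -> L from 85
Insert 69: R from 39 -> R from 47 -> L from 85 -> R from 51
Insert 7: L from 39
Insert 93: R from 39 -> R from 47 -> R from 85

In-order: [7, 39, 47, 51, 69, 85, 93]


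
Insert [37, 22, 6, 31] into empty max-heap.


Insert 37: [37]
Insert 22: [37, 22]
Insert 6: [37, 22, 6]
Insert 31: [37, 31, 6, 22]

Final heap: [37, 31, 6, 22]


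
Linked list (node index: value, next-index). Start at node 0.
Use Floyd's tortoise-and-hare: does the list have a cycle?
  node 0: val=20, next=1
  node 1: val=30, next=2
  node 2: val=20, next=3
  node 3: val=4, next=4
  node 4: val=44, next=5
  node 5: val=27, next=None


Floyd's tortoise (slow, +1) and hare (fast, +2):
  init: slow=0, fast=0
  step 1: slow=1, fast=2
  step 2: slow=2, fast=4
  step 3: fast 4->5->None, no cycle

Cycle: no


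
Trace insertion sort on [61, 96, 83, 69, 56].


Initial: [61, 96, 83, 69, 56]
Insert 96: [61, 96, 83, 69, 56]
Insert 83: [61, 83, 96, 69, 56]
Insert 69: [61, 69, 83, 96, 56]
Insert 56: [56, 61, 69, 83, 96]

Sorted: [56, 61, 69, 83, 96]


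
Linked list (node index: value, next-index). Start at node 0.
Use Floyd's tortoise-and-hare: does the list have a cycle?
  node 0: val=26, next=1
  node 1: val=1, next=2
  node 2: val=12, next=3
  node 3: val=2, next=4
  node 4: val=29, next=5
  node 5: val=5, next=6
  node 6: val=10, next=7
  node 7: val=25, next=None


Floyd's tortoise (slow, +1) and hare (fast, +2):
  init: slow=0, fast=0
  step 1: slow=1, fast=2
  step 2: slow=2, fast=4
  step 3: slow=3, fast=6
  step 4: fast 6->7->None, no cycle

Cycle: no


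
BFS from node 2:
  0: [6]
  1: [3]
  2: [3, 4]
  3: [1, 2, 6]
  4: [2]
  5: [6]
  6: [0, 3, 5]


Visit 2, enqueue [3, 4]
Visit 3, enqueue [1, 6]
Visit 4, enqueue []
Visit 1, enqueue []
Visit 6, enqueue [0, 5]
Visit 0, enqueue []
Visit 5, enqueue []

BFS order: [2, 3, 4, 1, 6, 0, 5]


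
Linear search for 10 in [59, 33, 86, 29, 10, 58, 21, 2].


i=0: 59!=10
i=1: 33!=10
i=2: 86!=10
i=3: 29!=10
i=4: 10==10 found!

Found at 4, 5 comps


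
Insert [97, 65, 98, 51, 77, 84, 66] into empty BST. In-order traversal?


Insert 97: root
Insert 65: L from 97
Insert 98: R from 97
Insert 51: L from 97 -> L from 65
Insert 77: L from 97 -> R from 65
Insert 84: L from 97 -> R from 65 -> R from 77
Insert 66: L from 97 -> R from 65 -> L from 77

In-order: [51, 65, 66, 77, 84, 97, 98]


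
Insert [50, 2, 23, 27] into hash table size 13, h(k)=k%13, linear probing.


Insert 50: h=11 -> slot 11
Insert 2: h=2 -> slot 2
Insert 23: h=10 -> slot 10
Insert 27: h=1 -> slot 1

Table: [None, 27, 2, None, None, None, None, None, None, None, 23, 50, None]


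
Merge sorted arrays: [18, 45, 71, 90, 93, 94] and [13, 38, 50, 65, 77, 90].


Take 13 from B
Take 18 from A
Take 38 from B
Take 45 from A
Take 50 from B
Take 65 from B
Take 71 from A
Take 77 from B
Take 90 from A
Take 90 from B

Merged: [13, 18, 38, 45, 50, 65, 71, 77, 90, 90, 93, 94]


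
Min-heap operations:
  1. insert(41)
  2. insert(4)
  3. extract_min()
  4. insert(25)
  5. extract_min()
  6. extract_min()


insert(41) -> [41]
insert(4) -> [4, 41]
extract_min()->4, [41]
insert(25) -> [25, 41]
extract_min()->25, [41]
extract_min()->41, []

Final heap: []


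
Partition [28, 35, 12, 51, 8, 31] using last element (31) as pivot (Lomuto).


Pivot: 31
  28 <= 31: advance i (no swap)
  12 <= 31: swap -> [28, 12, 35, 51, 8, 31]
  8 <= 31: swap -> [28, 12, 8, 51, 35, 31]
Place pivot at 3: [28, 12, 8, 31, 35, 51]

Partitioned: [28, 12, 8, 31, 35, 51]


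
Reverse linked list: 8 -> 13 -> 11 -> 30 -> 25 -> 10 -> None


Step 1: curr=8, set curr.next=prev(None) | reversed so far: 8
Step 2: curr=13, set curr.next=prev(8) | reversed so far: 13 -> 8
Step 3: curr=11, set curr.next=prev(13) | reversed so far: 11 -> 13 -> 8
Step 4: curr=30, set curr.next=prev(11) | reversed so far: 30 -> 11 -> 13 -> 8
Step 5: curr=25, set curr.next=prev(30) | reversed so far: 25 -> 30 -> 11 -> 13 -> 8
Step 6: curr=10, set curr.next=prev(25) | reversed so far: 10 -> 25 -> 30 -> 11 -> 13 -> 8

10 -> 25 -> 30 -> 11 -> 13 -> 8 -> None


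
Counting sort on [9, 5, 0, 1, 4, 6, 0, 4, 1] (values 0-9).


Input: [9, 5, 0, 1, 4, 6, 0, 4, 1]
Counts: [2, 2, 0, 0, 2, 1, 1, 0, 0, 1]

Sorted: [0, 0, 1, 1, 4, 4, 5, 6, 9]


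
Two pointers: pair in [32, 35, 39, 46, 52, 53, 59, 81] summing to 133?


lo=0(32)+hi=7(81)=113
lo=1(35)+hi=7(81)=116
lo=2(39)+hi=7(81)=120
lo=3(46)+hi=7(81)=127
lo=4(52)+hi=7(81)=133

Yes: 52+81=133


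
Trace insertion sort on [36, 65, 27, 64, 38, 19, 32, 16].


Initial: [36, 65, 27, 64, 38, 19, 32, 16]
Insert 65: [36, 65, 27, 64, 38, 19, 32, 16]
Insert 27: [27, 36, 65, 64, 38, 19, 32, 16]
Insert 64: [27, 36, 64, 65, 38, 19, 32, 16]
Insert 38: [27, 36, 38, 64, 65, 19, 32, 16]
Insert 19: [19, 27, 36, 38, 64, 65, 32, 16]
Insert 32: [19, 27, 32, 36, 38, 64, 65, 16]
Insert 16: [16, 19, 27, 32, 36, 38, 64, 65]

Sorted: [16, 19, 27, 32, 36, 38, 64, 65]


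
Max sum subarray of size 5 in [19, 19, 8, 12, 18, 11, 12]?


[0:5]: 76
[1:6]: 68
[2:7]: 61

Max: 76 at [0:5]


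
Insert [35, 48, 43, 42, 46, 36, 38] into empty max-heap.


Insert 35: [35]
Insert 48: [48, 35]
Insert 43: [48, 35, 43]
Insert 42: [48, 42, 43, 35]
Insert 46: [48, 46, 43, 35, 42]
Insert 36: [48, 46, 43, 35, 42, 36]
Insert 38: [48, 46, 43, 35, 42, 36, 38]

Final heap: [48, 46, 43, 35, 42, 36, 38]


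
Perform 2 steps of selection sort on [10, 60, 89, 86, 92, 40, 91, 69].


Initial: [10, 60, 89, 86, 92, 40, 91, 69]
Step 1: min=10 at 0
  Swap: [10, 60, 89, 86, 92, 40, 91, 69]
Step 2: min=40 at 5
  Swap: [10, 40, 89, 86, 92, 60, 91, 69]

After 2 steps: [10, 40, 89, 86, 92, 60, 91, 69]


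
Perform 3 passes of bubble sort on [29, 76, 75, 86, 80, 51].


Initial: [29, 76, 75, 86, 80, 51]
Pass 1: [29, 75, 76, 80, 51, 86] (3 swaps)
Pass 2: [29, 75, 76, 51, 80, 86] (1 swaps)
Pass 3: [29, 75, 51, 76, 80, 86] (1 swaps)

After 3 passes: [29, 75, 51, 76, 80, 86]


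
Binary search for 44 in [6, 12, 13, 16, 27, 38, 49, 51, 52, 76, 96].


Step 1: lo=0, hi=10, mid=5, val=38
Step 2: lo=6, hi=10, mid=8, val=52
Step 3: lo=6, hi=7, mid=6, val=49

Not found


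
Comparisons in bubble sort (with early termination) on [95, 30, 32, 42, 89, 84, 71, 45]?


Algorithm: bubble sort (with early termination)
Input: [95, 30, 32, 42, 89, 84, 71, 45]
Sorted: [30, 32, 42, 45, 71, 84, 89, 95]

25


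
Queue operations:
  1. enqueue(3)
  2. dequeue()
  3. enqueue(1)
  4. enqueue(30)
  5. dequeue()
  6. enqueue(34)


enqueue(3) -> [3]
dequeue()->3, []
enqueue(1) -> [1]
enqueue(30) -> [1, 30]
dequeue()->1, [30]
enqueue(34) -> [30, 34]

Final queue: [30, 34]


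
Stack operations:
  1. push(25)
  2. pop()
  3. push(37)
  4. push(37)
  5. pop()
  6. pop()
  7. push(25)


push(25) -> [25]
pop()->25, []
push(37) -> [37]
push(37) -> [37, 37]
pop()->37, [37]
pop()->37, []
push(25) -> [25]

Final stack: [25]


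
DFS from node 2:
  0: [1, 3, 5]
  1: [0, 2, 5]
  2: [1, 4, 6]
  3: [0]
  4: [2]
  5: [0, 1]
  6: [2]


Visit 2, push [6, 4, 1]
Visit 1, push [5, 0]
Visit 0, push [5, 3]
Visit 3, push []
Visit 5, push []
Visit 4, push []
Visit 6, push []

DFS order: [2, 1, 0, 3, 5, 4, 6]


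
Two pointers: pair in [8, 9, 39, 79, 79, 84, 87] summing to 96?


lo=0(8)+hi=6(87)=95
lo=1(9)+hi=6(87)=96

Yes: 9+87=96


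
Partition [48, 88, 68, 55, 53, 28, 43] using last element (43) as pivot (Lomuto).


Pivot: 43
  28 <= 43: swap -> [28, 88, 68, 55, 53, 48, 43]
Place pivot at 1: [28, 43, 68, 55, 53, 48, 88]

Partitioned: [28, 43, 68, 55, 53, 48, 88]


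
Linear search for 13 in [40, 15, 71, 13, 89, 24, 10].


i=0: 40!=13
i=1: 15!=13
i=2: 71!=13
i=3: 13==13 found!

Found at 3, 4 comps


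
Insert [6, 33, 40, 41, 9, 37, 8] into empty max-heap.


Insert 6: [6]
Insert 33: [33, 6]
Insert 40: [40, 6, 33]
Insert 41: [41, 40, 33, 6]
Insert 9: [41, 40, 33, 6, 9]
Insert 37: [41, 40, 37, 6, 9, 33]
Insert 8: [41, 40, 37, 6, 9, 33, 8]

Final heap: [41, 40, 37, 6, 9, 33, 8]


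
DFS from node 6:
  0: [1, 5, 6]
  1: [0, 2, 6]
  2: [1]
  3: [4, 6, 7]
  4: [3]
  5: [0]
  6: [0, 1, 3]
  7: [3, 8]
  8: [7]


Visit 6, push [3, 1, 0]
Visit 0, push [5, 1]
Visit 1, push [2]
Visit 2, push []
Visit 5, push []
Visit 3, push [7, 4]
Visit 4, push []
Visit 7, push [8]
Visit 8, push []

DFS order: [6, 0, 1, 2, 5, 3, 4, 7, 8]


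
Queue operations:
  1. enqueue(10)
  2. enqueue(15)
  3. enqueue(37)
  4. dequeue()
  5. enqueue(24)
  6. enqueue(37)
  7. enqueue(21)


enqueue(10) -> [10]
enqueue(15) -> [10, 15]
enqueue(37) -> [10, 15, 37]
dequeue()->10, [15, 37]
enqueue(24) -> [15, 37, 24]
enqueue(37) -> [15, 37, 24, 37]
enqueue(21) -> [15, 37, 24, 37, 21]

Final queue: [15, 37, 24, 37, 21]


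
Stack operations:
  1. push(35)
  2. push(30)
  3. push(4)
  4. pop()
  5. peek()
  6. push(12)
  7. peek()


push(35) -> [35]
push(30) -> [35, 30]
push(4) -> [35, 30, 4]
pop()->4, [35, 30]
peek()->30
push(12) -> [35, 30, 12]
peek()->12

Final stack: [35, 30, 12]


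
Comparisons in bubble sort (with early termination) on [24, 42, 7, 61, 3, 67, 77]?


Algorithm: bubble sort (with early termination)
Input: [24, 42, 7, 61, 3, 67, 77]
Sorted: [3, 7, 24, 42, 61, 67, 77]

20
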